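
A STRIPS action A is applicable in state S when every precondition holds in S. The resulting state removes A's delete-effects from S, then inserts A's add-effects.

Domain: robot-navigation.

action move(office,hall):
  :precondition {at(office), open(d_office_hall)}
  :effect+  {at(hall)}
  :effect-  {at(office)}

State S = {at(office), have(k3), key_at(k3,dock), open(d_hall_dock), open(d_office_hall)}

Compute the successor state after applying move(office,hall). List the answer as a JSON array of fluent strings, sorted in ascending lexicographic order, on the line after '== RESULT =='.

Compute (S \ del) ∪ add:
  pre ⊆ S: {at(office), open(d_office_hall)} ⊆ S  — applicable
  S \ del = {have(k3), key_at(k3,dock), open(d_hall_dock), open(d_office_hall)}
  ∪ add   = {at(hall), have(k3), key_at(k3,dock), open(d_hall_dock), open(d_office_hall)}

== RESULT ==
["at(hall)", "have(k3)", "key_at(k3,dock)", "open(d_hall_dock)", "open(d_office_hall)"]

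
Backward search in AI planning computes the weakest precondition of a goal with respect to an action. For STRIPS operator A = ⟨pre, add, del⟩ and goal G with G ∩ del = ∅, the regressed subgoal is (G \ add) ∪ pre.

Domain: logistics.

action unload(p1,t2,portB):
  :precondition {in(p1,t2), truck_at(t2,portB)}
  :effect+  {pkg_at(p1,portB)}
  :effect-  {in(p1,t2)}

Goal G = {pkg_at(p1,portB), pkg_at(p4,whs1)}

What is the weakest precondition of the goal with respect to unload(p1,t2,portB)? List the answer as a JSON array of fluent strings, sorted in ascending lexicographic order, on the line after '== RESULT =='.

Compute (G \ add) ∪ pre:
  G ∩ del = {}  (empty — regression defined)
  G \ add = {pkg_at(p1,portB), pkg_at(p4,whs1)} \ {pkg_at(p1,portB)} = {pkg_at(p4,whs1)}
  ∪ pre   = {pkg_at(p4,whs1)} ∪ {in(p1,t2), truck_at(t2,portB)}
          = {in(p1,t2), pkg_at(p4,whs1), truck_at(t2,portB)}

== RESULT ==
["in(p1,t2)", "pkg_at(p4,whs1)", "truck_at(t2,portB)"]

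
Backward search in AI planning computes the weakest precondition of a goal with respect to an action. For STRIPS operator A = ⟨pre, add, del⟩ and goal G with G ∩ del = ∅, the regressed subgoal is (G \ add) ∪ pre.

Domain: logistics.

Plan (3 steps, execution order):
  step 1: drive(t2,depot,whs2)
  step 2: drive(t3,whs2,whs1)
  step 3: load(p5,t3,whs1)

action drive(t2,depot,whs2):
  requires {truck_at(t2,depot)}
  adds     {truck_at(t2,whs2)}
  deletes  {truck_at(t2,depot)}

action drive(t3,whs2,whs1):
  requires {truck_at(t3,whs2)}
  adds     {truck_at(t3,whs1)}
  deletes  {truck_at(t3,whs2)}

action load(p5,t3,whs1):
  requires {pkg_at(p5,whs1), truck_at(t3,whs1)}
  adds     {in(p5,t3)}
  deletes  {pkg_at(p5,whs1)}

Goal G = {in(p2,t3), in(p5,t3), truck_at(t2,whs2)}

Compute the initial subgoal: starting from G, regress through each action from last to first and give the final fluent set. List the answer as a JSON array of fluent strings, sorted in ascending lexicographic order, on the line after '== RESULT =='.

Regress step by step:
  through step 3 (load(p5,t3,whs1)): drop {in(p5,t3)}, keep {in(p2,t3), truck_at(t2,whs2)}, require {pkg_at(p5,whs1), truck_at(t3,whs1)}
    → {in(p2,t3), pkg_at(p5,whs1), truck_at(t2,whs2), truck_at(t3,whs1)}
  through step 2 (drive(t3,whs2,whs1)): drop {truck_at(t3,whs1)}, keep {in(p2,t3), pkg_at(p5,whs1), truck_at(t2,whs2)}, require {truck_at(t3,whs2)}
    → {in(p2,t3), pkg_at(p5,whs1), truck_at(t2,whs2), truck_at(t3,whs2)}
  through step 1 (drive(t2,depot,whs2)): drop {truck_at(t2,whs2)}, keep {in(p2,t3), pkg_at(p5,whs1), truck_at(t3,whs2)}, require {truck_at(t2,depot)}
    → {in(p2,t3), pkg_at(p5,whs1), truck_at(t2,depot), truck_at(t3,whs2)}

== RESULT ==
["in(p2,t3)", "pkg_at(p5,whs1)", "truck_at(t2,depot)", "truck_at(t3,whs2)"]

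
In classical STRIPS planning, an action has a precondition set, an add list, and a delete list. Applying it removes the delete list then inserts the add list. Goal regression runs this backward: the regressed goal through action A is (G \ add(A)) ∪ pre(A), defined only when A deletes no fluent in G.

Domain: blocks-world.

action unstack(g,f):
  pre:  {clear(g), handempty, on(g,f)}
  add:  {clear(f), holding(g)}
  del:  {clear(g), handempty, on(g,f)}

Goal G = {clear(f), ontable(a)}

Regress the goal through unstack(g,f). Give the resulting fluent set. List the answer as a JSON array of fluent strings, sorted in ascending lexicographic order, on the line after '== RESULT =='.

Regress:
  G ∩ del = {}  (empty — regression defined)
  G \ add = {clear(f), ontable(a)} \ {clear(f), holding(g)} = {ontable(a)}
  ∪ pre   = {ontable(a)} ∪ {clear(g), handempty, on(g,f)}
          = {clear(g), handempty, on(g,f), ontable(a)}

== RESULT ==
["clear(g)", "handempty", "on(g,f)", "ontable(a)"]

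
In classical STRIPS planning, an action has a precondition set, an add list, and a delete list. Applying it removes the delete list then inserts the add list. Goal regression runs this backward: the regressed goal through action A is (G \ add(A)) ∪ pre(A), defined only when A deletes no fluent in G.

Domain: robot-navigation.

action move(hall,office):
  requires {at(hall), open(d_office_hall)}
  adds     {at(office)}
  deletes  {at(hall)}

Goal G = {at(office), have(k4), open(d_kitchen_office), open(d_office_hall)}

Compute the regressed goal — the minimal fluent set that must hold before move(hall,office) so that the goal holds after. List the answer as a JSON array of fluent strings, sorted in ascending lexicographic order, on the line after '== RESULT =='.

Regress:
  G ∩ del = {}  (empty — regression defined)
  G \ add = {at(office), have(k4), open(d_kitchen_office), open(d_office_hall)} \ {at(office)} = {have(k4), open(d_kitchen_office), open(d_office_hall)}
  ∪ pre   = {have(k4), open(d_kitchen_office), open(d_office_hall)} ∪ {at(hall), open(d_office_hall)}
          = {at(hall), have(k4), open(d_kitchen_office), open(d_office_hall)}

== RESULT ==
["at(hall)", "have(k4)", "open(d_kitchen_office)", "open(d_office_hall)"]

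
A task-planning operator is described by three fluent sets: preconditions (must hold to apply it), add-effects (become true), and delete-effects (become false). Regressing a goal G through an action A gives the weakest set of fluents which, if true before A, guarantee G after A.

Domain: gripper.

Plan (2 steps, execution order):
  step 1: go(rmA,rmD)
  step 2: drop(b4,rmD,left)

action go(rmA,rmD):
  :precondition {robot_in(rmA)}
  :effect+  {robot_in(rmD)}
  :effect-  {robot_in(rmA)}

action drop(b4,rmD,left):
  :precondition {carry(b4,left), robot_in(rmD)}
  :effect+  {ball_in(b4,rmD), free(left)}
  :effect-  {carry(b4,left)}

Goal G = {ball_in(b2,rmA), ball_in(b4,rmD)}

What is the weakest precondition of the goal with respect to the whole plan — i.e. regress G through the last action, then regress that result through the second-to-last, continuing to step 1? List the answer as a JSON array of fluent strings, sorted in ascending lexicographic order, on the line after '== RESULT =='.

Regress step by step:
  through step 2 (drop(b4,rmD,left)): drop {ball_in(b4,rmD)}, keep {ball_in(b2,rmA)}, require {carry(b4,left), robot_in(rmD)}
    → {ball_in(b2,rmA), carry(b4,left), robot_in(rmD)}
  through step 1 (go(rmA,rmD)): drop {robot_in(rmD)}, keep {ball_in(b2,rmA), carry(b4,left)}, require {robot_in(rmA)}
    → {ball_in(b2,rmA), carry(b4,left), robot_in(rmA)}

== RESULT ==
["ball_in(b2,rmA)", "carry(b4,left)", "robot_in(rmA)"]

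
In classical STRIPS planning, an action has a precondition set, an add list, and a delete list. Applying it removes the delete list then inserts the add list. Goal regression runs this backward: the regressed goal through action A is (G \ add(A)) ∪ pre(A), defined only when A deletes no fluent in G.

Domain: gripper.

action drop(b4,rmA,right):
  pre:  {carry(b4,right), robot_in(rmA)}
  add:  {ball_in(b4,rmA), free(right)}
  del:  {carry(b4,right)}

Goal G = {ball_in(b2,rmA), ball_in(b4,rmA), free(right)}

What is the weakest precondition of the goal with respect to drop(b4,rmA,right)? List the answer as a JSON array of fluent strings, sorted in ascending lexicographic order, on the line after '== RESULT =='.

Regress:
  G ∩ del = {}  (empty — regression defined)
  G \ add = {ball_in(b2,rmA), ball_in(b4,rmA), free(right)} \ {ball_in(b4,rmA), free(right)} = {ball_in(b2,rmA)}
  ∪ pre   = {ball_in(b2,rmA)} ∪ {carry(b4,right), robot_in(rmA)}
          = {ball_in(b2,rmA), carry(b4,right), robot_in(rmA)}

== RESULT ==
["ball_in(b2,rmA)", "carry(b4,right)", "robot_in(rmA)"]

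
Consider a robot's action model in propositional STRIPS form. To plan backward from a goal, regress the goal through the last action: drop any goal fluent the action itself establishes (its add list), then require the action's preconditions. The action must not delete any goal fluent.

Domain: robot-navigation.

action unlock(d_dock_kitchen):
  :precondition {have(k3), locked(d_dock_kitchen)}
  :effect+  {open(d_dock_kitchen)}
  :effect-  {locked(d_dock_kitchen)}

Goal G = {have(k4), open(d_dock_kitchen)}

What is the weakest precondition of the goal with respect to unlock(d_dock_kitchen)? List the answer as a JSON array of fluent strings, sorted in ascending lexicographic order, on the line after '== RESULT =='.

Compute (G \ add) ∪ pre:
  G ∩ del = {}  (empty — regression defined)
  G \ add = {have(k4), open(d_dock_kitchen)} \ {open(d_dock_kitchen)} = {have(k4)}
  ∪ pre   = {have(k4)} ∪ {have(k3), locked(d_dock_kitchen)}
          = {have(k3), have(k4), locked(d_dock_kitchen)}

== RESULT ==
["have(k3)", "have(k4)", "locked(d_dock_kitchen)"]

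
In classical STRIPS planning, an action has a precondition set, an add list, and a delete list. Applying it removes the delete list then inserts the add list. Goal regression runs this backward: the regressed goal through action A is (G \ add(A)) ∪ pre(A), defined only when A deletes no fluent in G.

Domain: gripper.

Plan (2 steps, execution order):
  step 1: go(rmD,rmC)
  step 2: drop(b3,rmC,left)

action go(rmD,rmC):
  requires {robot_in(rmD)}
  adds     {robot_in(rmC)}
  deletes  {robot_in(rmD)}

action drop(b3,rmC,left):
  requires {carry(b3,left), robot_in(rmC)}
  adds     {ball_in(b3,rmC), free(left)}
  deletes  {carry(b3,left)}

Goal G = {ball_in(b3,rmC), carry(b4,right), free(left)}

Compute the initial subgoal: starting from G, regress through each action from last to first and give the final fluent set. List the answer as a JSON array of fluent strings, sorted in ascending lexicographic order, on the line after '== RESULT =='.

Work backward from the goal:
  through step 2 (drop(b3,rmC,left)): drop {ball_in(b3,rmC), free(left)}, keep {carry(b4,right)}, require {carry(b3,left), robot_in(rmC)}
    → {carry(b3,left), carry(b4,right), robot_in(rmC)}
  through step 1 (go(rmD,rmC)): drop {robot_in(rmC)}, keep {carry(b3,left), carry(b4,right)}, require {robot_in(rmD)}
    → {carry(b3,left), carry(b4,right), robot_in(rmD)}

== RESULT ==
["carry(b3,left)", "carry(b4,right)", "robot_in(rmD)"]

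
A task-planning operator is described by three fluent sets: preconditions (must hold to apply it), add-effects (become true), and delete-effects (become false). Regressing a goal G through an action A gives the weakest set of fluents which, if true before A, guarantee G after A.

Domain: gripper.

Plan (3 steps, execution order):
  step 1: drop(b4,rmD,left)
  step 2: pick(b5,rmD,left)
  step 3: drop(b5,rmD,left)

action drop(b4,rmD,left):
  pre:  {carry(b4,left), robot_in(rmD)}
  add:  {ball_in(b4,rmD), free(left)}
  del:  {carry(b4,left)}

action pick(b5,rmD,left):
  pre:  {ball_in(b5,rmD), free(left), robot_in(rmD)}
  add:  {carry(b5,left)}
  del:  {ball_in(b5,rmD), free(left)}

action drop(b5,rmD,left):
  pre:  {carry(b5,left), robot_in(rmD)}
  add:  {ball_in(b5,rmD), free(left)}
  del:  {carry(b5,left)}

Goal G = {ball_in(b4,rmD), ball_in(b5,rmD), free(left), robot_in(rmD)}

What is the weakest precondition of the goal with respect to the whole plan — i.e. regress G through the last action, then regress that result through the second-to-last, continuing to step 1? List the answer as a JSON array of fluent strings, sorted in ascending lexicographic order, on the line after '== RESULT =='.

Regress step by step:
  through step 3 (drop(b5,rmD,left)): drop {ball_in(b5,rmD), free(left)}, keep {ball_in(b4,rmD), robot_in(rmD)}, require {carry(b5,left), robot_in(rmD)}
    → {ball_in(b4,rmD), carry(b5,left), robot_in(rmD)}
  through step 2 (pick(b5,rmD,left)): drop {carry(b5,left)}, keep {ball_in(b4,rmD), robot_in(rmD)}, require {ball_in(b5,rmD), free(left), robot_in(rmD)}
    → {ball_in(b4,rmD), ball_in(b5,rmD), free(left), robot_in(rmD)}
  through step 1 (drop(b4,rmD,left)): drop {ball_in(b4,rmD), free(left)}, keep {ball_in(b5,rmD), robot_in(rmD)}, require {carry(b4,left), robot_in(rmD)}
    → {ball_in(b5,rmD), carry(b4,left), robot_in(rmD)}

== RESULT ==
["ball_in(b5,rmD)", "carry(b4,left)", "robot_in(rmD)"]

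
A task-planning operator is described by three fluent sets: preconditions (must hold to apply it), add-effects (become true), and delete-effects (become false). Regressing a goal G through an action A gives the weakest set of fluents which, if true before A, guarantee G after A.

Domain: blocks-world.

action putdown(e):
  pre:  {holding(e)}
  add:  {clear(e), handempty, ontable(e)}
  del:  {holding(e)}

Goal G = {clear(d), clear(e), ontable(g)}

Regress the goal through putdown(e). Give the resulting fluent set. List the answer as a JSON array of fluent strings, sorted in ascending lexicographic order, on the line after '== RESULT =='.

Regress:
  G ∩ del = {}  (empty — regression defined)
  G \ add = {clear(d), clear(e), ontable(g)} \ {clear(e), handempty, ontable(e)} = {clear(d), ontable(g)}
  ∪ pre   = {clear(d), ontable(g)} ∪ {holding(e)}
          = {clear(d), holding(e), ontable(g)}

== RESULT ==
["clear(d)", "holding(e)", "ontable(g)"]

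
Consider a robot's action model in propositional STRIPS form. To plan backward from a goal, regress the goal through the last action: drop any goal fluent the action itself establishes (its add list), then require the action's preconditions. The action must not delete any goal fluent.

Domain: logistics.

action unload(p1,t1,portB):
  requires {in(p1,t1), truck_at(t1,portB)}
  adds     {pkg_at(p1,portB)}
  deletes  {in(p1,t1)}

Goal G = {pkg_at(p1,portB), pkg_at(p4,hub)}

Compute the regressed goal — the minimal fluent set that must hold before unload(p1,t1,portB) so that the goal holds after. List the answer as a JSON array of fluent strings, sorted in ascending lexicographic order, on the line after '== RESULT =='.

Compute (G \ add) ∪ pre:
  G ∩ del = {}  (empty — regression defined)
  G \ add = {pkg_at(p1,portB), pkg_at(p4,hub)} \ {pkg_at(p1,portB)} = {pkg_at(p4,hub)}
  ∪ pre   = {pkg_at(p4,hub)} ∪ {in(p1,t1), truck_at(t1,portB)}
          = {in(p1,t1), pkg_at(p4,hub), truck_at(t1,portB)}

== RESULT ==
["in(p1,t1)", "pkg_at(p4,hub)", "truck_at(t1,portB)"]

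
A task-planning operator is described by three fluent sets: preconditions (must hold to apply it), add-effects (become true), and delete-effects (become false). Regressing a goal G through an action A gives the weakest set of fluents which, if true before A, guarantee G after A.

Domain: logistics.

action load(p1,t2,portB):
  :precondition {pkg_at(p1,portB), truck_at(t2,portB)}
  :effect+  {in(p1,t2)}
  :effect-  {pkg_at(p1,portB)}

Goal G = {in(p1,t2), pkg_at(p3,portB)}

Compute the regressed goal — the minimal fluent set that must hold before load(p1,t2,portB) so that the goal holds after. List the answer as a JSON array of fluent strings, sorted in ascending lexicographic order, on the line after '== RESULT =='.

Regress:
  G ∩ del = {}  (empty — regression defined)
  G \ add = {in(p1,t2), pkg_at(p3,portB)} \ {in(p1,t2)} = {pkg_at(p3,portB)}
  ∪ pre   = {pkg_at(p3,portB)} ∪ {pkg_at(p1,portB), truck_at(t2,portB)}
          = {pkg_at(p1,portB), pkg_at(p3,portB), truck_at(t2,portB)}

== RESULT ==
["pkg_at(p1,portB)", "pkg_at(p3,portB)", "truck_at(t2,portB)"]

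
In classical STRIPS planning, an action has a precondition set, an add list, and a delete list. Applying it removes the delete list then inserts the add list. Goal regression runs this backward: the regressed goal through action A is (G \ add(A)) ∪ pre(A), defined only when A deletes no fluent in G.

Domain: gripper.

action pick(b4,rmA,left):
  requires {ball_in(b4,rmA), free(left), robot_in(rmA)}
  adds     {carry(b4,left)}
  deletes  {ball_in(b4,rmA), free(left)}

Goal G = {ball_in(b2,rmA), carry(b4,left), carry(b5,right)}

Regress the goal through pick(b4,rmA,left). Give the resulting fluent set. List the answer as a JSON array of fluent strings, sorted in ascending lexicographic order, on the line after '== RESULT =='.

Compute (G \ add) ∪ pre:
  G ∩ del = {}  (empty — regression defined)
  G \ add = {ball_in(b2,rmA), carry(b4,left), carry(b5,right)} \ {carry(b4,left)} = {ball_in(b2,rmA), carry(b5,right)}
  ∪ pre   = {ball_in(b2,rmA), carry(b5,right)} ∪ {ball_in(b4,rmA), free(left), robot_in(rmA)}
          = {ball_in(b2,rmA), ball_in(b4,rmA), carry(b5,right), free(left), robot_in(rmA)}

== RESULT ==
["ball_in(b2,rmA)", "ball_in(b4,rmA)", "carry(b5,right)", "free(left)", "robot_in(rmA)"]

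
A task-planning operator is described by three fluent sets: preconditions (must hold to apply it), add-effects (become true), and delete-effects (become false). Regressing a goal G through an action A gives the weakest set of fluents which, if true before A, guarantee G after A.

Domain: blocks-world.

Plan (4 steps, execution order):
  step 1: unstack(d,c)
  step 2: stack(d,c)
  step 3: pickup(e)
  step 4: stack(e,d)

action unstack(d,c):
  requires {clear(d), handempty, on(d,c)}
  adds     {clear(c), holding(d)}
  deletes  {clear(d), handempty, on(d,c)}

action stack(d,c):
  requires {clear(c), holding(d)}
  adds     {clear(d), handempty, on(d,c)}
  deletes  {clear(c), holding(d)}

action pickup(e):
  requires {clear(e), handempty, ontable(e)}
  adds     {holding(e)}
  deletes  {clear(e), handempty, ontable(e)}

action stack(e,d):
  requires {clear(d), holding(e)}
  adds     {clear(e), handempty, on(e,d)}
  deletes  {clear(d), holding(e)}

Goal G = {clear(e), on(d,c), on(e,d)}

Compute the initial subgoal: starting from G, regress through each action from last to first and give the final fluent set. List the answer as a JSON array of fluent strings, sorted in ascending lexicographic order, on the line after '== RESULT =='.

Work backward from the goal:
  through step 4 (stack(e,d)): drop {clear(e), on(e,d)}, keep {on(d,c)}, require {clear(d), holding(e)}
    → {clear(d), holding(e), on(d,c)}
  through step 3 (pickup(e)): drop {holding(e)}, keep {clear(d), on(d,c)}, require {clear(e), handempty, ontable(e)}
    → {clear(d), clear(e), handempty, on(d,c), ontable(e)}
  through step 2 (stack(d,c)): drop {clear(d), handempty, on(d,c)}, keep {clear(e), ontable(e)}, require {clear(c), holding(d)}
    → {clear(c), clear(e), holding(d), ontable(e)}
  through step 1 (unstack(d,c)): drop {clear(c), holding(d)}, keep {clear(e), ontable(e)}, require {clear(d), handempty, on(d,c)}
    → {clear(d), clear(e), handempty, on(d,c), ontable(e)}

== RESULT ==
["clear(d)", "clear(e)", "handempty", "on(d,c)", "ontable(e)"]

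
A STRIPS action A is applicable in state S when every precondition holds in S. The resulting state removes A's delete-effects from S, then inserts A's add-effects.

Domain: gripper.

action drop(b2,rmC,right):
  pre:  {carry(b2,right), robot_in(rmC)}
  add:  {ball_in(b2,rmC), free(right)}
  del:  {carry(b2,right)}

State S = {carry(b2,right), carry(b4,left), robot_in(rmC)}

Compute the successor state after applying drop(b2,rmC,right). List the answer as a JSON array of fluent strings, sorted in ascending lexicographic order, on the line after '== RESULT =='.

Compute (S \ del) ∪ add:
  pre ⊆ S: {carry(b2,right), robot_in(rmC)} ⊆ S  — applicable
  S \ del = {carry(b4,left), robot_in(rmC)}
  ∪ add   = {ball_in(b2,rmC), carry(b4,left), free(right), robot_in(rmC)}

== RESULT ==
["ball_in(b2,rmC)", "carry(b4,left)", "free(right)", "robot_in(rmC)"]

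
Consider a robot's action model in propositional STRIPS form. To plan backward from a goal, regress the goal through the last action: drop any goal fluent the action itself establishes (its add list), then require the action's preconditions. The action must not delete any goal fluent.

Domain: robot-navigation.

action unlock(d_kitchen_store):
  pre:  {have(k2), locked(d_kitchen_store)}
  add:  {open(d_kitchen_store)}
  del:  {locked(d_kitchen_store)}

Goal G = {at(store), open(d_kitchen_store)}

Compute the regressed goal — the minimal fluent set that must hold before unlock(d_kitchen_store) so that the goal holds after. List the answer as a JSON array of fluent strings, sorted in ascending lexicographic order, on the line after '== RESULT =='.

Compute (G \ add) ∪ pre:
  G ∩ del = {}  (empty — regression defined)
  G \ add = {at(store), open(d_kitchen_store)} \ {open(d_kitchen_store)} = {at(store)}
  ∪ pre   = {at(store)} ∪ {have(k2), locked(d_kitchen_store)}
          = {at(store), have(k2), locked(d_kitchen_store)}

== RESULT ==
["at(store)", "have(k2)", "locked(d_kitchen_store)"]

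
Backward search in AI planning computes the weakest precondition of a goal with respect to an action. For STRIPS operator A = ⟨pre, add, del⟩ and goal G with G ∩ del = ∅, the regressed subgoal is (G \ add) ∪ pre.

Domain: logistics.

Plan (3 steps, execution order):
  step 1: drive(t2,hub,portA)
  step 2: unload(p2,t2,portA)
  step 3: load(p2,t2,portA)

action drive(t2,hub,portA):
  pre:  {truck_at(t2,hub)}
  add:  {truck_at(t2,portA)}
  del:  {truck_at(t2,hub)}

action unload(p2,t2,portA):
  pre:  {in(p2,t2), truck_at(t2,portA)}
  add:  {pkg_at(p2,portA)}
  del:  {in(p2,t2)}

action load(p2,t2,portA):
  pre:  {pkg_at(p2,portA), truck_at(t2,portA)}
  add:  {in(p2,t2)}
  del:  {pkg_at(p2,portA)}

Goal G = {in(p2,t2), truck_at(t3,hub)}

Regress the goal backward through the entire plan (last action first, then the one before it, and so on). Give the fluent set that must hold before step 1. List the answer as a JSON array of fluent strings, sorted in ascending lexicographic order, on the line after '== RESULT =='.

Work backward from the goal:
  through step 3 (load(p2,t2,portA)): drop {in(p2,t2)}, keep {truck_at(t3,hub)}, require {pkg_at(p2,portA), truck_at(t2,portA)}
    → {pkg_at(p2,portA), truck_at(t2,portA), truck_at(t3,hub)}
  through step 2 (unload(p2,t2,portA)): drop {pkg_at(p2,portA)}, keep {truck_at(t2,portA), truck_at(t3,hub)}, require {in(p2,t2), truck_at(t2,portA)}
    → {in(p2,t2), truck_at(t2,portA), truck_at(t3,hub)}
  through step 1 (drive(t2,hub,portA)): drop {truck_at(t2,portA)}, keep {in(p2,t2), truck_at(t3,hub)}, require {truck_at(t2,hub)}
    → {in(p2,t2), truck_at(t2,hub), truck_at(t3,hub)}

== RESULT ==
["in(p2,t2)", "truck_at(t2,hub)", "truck_at(t3,hub)"]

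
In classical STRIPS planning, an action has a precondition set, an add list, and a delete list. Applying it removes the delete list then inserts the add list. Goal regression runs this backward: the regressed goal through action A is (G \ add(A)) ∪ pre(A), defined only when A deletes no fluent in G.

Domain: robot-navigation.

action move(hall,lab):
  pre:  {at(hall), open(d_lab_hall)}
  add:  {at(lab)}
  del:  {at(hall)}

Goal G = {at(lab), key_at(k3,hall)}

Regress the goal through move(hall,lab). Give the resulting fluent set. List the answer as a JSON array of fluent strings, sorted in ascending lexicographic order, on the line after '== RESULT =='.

Compute (G \ add) ∪ pre:
  G ∩ del = {}  (empty — regression defined)
  G \ add = {at(lab), key_at(k3,hall)} \ {at(lab)} = {key_at(k3,hall)}
  ∪ pre   = {key_at(k3,hall)} ∪ {at(hall), open(d_lab_hall)}
          = {at(hall), key_at(k3,hall), open(d_lab_hall)}

== RESULT ==
["at(hall)", "key_at(k3,hall)", "open(d_lab_hall)"]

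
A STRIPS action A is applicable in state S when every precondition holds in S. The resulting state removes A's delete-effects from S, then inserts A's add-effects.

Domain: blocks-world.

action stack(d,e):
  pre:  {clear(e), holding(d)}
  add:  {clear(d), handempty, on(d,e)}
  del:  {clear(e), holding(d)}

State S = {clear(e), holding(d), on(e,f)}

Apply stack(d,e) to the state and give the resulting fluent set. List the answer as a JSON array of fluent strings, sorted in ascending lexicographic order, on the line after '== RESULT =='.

Compute (S \ del) ∪ add:
  pre ⊆ S: {clear(e), holding(d)} ⊆ S  — applicable
  S \ del = {on(e,f)}
  ∪ add   = {clear(d), handempty, on(d,e), on(e,f)}

== RESULT ==
["clear(d)", "handempty", "on(d,e)", "on(e,f)"]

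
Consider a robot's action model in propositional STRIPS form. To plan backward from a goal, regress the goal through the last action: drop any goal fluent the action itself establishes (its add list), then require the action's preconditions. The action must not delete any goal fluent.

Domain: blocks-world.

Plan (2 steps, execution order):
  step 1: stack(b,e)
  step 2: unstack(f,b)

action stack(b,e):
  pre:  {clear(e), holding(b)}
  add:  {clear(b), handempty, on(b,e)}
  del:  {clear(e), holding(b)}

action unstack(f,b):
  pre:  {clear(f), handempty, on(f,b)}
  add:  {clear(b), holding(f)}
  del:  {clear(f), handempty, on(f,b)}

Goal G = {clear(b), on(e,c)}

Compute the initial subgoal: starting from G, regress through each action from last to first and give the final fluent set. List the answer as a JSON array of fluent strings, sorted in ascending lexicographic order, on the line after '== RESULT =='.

Work backward from the goal:
  through step 2 (unstack(f,b)): drop {clear(b)}, keep {on(e,c)}, require {clear(f), handempty, on(f,b)}
    → {clear(f), handempty, on(e,c), on(f,b)}
  through step 1 (stack(b,e)): drop {handempty}, keep {clear(f), on(e,c), on(f,b)}, require {clear(e), holding(b)}
    → {clear(e), clear(f), holding(b), on(e,c), on(f,b)}

== RESULT ==
["clear(e)", "clear(f)", "holding(b)", "on(e,c)", "on(f,b)"]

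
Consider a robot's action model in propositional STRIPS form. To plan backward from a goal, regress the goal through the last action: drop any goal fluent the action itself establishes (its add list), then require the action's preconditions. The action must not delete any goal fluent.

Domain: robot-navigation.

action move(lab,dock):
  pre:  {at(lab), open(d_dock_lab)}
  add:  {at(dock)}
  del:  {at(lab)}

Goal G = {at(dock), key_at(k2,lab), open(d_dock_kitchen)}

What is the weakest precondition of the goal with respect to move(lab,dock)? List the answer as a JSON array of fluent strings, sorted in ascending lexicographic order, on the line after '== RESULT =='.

Compute (G \ add) ∪ pre:
  G ∩ del = {}  (empty — regression defined)
  G \ add = {at(dock), key_at(k2,lab), open(d_dock_kitchen)} \ {at(dock)} = {key_at(k2,lab), open(d_dock_kitchen)}
  ∪ pre   = {key_at(k2,lab), open(d_dock_kitchen)} ∪ {at(lab), open(d_dock_lab)}
          = {at(lab), key_at(k2,lab), open(d_dock_kitchen), open(d_dock_lab)}

== RESULT ==
["at(lab)", "key_at(k2,lab)", "open(d_dock_kitchen)", "open(d_dock_lab)"]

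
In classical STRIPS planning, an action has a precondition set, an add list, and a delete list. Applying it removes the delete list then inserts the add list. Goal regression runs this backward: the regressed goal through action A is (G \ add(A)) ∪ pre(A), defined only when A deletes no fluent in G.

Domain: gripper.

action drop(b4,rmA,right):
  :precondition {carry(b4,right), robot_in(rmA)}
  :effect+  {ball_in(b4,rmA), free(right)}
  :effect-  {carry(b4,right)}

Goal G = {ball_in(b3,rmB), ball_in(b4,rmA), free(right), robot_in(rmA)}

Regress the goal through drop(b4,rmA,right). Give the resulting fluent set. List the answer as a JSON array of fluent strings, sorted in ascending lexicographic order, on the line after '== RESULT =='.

Regress:
  G ∩ del = {}  (empty — regression defined)
  G \ add = {ball_in(b3,rmB), ball_in(b4,rmA), free(right), robot_in(rmA)} \ {ball_in(b4,rmA), free(right)} = {ball_in(b3,rmB), robot_in(rmA)}
  ∪ pre   = {ball_in(b3,rmB), robot_in(rmA)} ∪ {carry(b4,right), robot_in(rmA)}
          = {ball_in(b3,rmB), carry(b4,right), robot_in(rmA)}

== RESULT ==
["ball_in(b3,rmB)", "carry(b4,right)", "robot_in(rmA)"]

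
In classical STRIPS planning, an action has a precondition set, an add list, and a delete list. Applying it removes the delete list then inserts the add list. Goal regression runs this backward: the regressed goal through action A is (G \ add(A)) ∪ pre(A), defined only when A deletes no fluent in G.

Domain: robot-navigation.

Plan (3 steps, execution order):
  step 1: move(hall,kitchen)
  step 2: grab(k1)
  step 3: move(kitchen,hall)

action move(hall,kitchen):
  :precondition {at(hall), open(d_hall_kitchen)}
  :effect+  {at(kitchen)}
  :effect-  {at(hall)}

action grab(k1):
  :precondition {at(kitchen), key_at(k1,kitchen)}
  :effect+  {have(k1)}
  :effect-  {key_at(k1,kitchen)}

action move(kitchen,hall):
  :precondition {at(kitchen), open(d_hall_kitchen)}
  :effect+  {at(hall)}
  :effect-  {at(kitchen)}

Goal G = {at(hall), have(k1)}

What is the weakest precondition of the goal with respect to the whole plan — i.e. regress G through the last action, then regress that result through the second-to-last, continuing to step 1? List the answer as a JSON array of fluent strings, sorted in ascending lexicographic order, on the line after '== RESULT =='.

Work backward from the goal:
  through step 3 (move(kitchen,hall)): drop {at(hall)}, keep {have(k1)}, require {at(kitchen), open(d_hall_kitchen)}
    → {at(kitchen), have(k1), open(d_hall_kitchen)}
  through step 2 (grab(k1)): drop {have(k1)}, keep {at(kitchen), open(d_hall_kitchen)}, require {at(kitchen), key_at(k1,kitchen)}
    → {at(kitchen), key_at(k1,kitchen), open(d_hall_kitchen)}
  through step 1 (move(hall,kitchen)): drop {at(kitchen)}, keep {key_at(k1,kitchen), open(d_hall_kitchen)}, require {at(hall), open(d_hall_kitchen)}
    → {at(hall), key_at(k1,kitchen), open(d_hall_kitchen)}

== RESULT ==
["at(hall)", "key_at(k1,kitchen)", "open(d_hall_kitchen)"]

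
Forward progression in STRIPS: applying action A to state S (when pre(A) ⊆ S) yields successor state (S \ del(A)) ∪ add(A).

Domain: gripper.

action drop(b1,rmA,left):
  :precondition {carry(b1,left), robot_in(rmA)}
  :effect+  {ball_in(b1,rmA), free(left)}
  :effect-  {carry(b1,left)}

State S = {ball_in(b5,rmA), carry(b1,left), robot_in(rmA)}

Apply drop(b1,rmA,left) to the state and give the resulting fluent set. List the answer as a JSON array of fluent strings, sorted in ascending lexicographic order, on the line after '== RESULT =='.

Progress:
  pre ⊆ S: {carry(b1,left), robot_in(rmA)} ⊆ S  — applicable
  S \ del = {ball_in(b5,rmA), robot_in(rmA)}
  ∪ add   = {ball_in(b1,rmA), ball_in(b5,rmA), free(left), robot_in(rmA)}

== RESULT ==
["ball_in(b1,rmA)", "ball_in(b5,rmA)", "free(left)", "robot_in(rmA)"]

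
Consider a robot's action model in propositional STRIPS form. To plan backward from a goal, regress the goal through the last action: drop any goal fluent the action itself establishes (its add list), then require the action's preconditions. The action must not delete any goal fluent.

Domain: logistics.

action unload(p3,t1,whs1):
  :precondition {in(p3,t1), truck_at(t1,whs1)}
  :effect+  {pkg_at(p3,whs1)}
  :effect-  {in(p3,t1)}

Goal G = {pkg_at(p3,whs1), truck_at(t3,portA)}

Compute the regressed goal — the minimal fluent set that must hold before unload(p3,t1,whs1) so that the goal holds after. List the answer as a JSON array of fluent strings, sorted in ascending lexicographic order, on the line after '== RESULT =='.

Regress:
  G ∩ del = {}  (empty — regression defined)
  G \ add = {pkg_at(p3,whs1), truck_at(t3,portA)} \ {pkg_at(p3,whs1)} = {truck_at(t3,portA)}
  ∪ pre   = {truck_at(t3,portA)} ∪ {in(p3,t1), truck_at(t1,whs1)}
          = {in(p3,t1), truck_at(t1,whs1), truck_at(t3,portA)}

== RESULT ==
["in(p3,t1)", "truck_at(t1,whs1)", "truck_at(t3,portA)"]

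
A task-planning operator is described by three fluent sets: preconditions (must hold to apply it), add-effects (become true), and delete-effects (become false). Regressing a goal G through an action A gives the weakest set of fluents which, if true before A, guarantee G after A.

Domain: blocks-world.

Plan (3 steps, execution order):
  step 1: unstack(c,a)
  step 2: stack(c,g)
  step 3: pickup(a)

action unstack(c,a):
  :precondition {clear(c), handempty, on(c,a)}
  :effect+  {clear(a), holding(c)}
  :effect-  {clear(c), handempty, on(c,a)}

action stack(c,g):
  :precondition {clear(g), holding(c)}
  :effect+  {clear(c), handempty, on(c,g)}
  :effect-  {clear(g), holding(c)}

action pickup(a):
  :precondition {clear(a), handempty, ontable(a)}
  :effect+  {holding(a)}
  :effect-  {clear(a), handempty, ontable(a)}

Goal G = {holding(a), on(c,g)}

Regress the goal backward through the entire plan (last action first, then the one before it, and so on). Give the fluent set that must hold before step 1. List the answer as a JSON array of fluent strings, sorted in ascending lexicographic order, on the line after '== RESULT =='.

Work backward from the goal:
  through step 3 (pickup(a)): drop {holding(a)}, keep {on(c,g)}, require {clear(a), handempty, ontable(a)}
    → {clear(a), handempty, on(c,g), ontable(a)}
  through step 2 (stack(c,g)): drop {handempty, on(c,g)}, keep {clear(a), ontable(a)}, require {clear(g), holding(c)}
    → {clear(a), clear(g), holding(c), ontable(a)}
  through step 1 (unstack(c,a)): drop {clear(a), holding(c)}, keep {clear(g), ontable(a)}, require {clear(c), handempty, on(c,a)}
    → {clear(c), clear(g), handempty, on(c,a), ontable(a)}

== RESULT ==
["clear(c)", "clear(g)", "handempty", "on(c,a)", "ontable(a)"]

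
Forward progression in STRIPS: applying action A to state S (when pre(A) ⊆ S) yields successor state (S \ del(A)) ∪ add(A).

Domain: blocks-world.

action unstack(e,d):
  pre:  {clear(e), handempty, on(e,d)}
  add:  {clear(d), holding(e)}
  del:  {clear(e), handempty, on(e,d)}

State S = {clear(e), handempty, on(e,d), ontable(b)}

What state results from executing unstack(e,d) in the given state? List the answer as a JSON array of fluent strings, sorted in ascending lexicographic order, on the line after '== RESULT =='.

Progress:
  pre ⊆ S: {clear(e), handempty, on(e,d)} ⊆ S  — applicable
  S \ del = {ontable(b)}
  ∪ add   = {clear(d), holding(e), ontable(b)}

== RESULT ==
["clear(d)", "holding(e)", "ontable(b)"]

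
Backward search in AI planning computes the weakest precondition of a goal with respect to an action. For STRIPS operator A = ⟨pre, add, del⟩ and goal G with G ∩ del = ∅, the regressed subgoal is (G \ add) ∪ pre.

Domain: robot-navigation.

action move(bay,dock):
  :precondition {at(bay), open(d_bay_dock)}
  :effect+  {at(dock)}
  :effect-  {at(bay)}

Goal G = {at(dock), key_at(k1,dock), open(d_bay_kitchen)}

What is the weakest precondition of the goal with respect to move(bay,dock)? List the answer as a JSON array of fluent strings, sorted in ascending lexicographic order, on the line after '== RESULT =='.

Regress:
  G ∩ del = {}  (empty — regression defined)
  G \ add = {at(dock), key_at(k1,dock), open(d_bay_kitchen)} \ {at(dock)} = {key_at(k1,dock), open(d_bay_kitchen)}
  ∪ pre   = {key_at(k1,dock), open(d_bay_kitchen)} ∪ {at(bay), open(d_bay_dock)}
          = {at(bay), key_at(k1,dock), open(d_bay_dock), open(d_bay_kitchen)}

== RESULT ==
["at(bay)", "key_at(k1,dock)", "open(d_bay_dock)", "open(d_bay_kitchen)"]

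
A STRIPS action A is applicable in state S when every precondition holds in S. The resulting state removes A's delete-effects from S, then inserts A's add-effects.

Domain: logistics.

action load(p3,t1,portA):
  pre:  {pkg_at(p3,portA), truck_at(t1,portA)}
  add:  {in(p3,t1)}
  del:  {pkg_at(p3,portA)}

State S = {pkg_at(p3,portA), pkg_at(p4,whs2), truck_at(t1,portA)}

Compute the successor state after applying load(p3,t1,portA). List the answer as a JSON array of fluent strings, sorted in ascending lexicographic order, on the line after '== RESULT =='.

Compute (S \ del) ∪ add:
  pre ⊆ S: {pkg_at(p3,portA), truck_at(t1,portA)} ⊆ S  — applicable
  S \ del = {pkg_at(p4,whs2), truck_at(t1,portA)}
  ∪ add   = {in(p3,t1), pkg_at(p4,whs2), truck_at(t1,portA)}

== RESULT ==
["in(p3,t1)", "pkg_at(p4,whs2)", "truck_at(t1,portA)"]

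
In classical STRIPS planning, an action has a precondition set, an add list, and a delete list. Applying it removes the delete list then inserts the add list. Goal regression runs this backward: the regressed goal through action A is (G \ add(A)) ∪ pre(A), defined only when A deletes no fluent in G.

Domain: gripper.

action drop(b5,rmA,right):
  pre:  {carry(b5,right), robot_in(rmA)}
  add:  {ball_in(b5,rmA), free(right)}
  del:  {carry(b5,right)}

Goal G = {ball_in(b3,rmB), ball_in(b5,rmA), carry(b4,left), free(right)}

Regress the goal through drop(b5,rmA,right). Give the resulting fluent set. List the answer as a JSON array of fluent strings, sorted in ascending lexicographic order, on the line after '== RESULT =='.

Compute (G \ add) ∪ pre:
  G ∩ del = {}  (empty — regression defined)
  G \ add = {ball_in(b3,rmB), ball_in(b5,rmA), carry(b4,left), free(right)} \ {ball_in(b5,rmA), free(right)} = {ball_in(b3,rmB), carry(b4,left)}
  ∪ pre   = {ball_in(b3,rmB), carry(b4,left)} ∪ {carry(b5,right), robot_in(rmA)}
          = {ball_in(b3,rmB), carry(b4,left), carry(b5,right), robot_in(rmA)}

== RESULT ==
["ball_in(b3,rmB)", "carry(b4,left)", "carry(b5,right)", "robot_in(rmA)"]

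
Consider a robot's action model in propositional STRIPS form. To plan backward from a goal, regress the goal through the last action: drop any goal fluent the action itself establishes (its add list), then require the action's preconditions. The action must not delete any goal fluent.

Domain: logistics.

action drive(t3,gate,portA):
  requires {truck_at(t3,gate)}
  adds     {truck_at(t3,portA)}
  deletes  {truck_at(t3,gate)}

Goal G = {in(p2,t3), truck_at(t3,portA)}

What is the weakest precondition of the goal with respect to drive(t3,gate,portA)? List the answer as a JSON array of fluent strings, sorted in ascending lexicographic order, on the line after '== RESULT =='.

Regress:
  G ∩ del = {}  (empty — regression defined)
  G \ add = {in(p2,t3), truck_at(t3,portA)} \ {truck_at(t3,portA)} = {in(p2,t3)}
  ∪ pre   = {in(p2,t3)} ∪ {truck_at(t3,gate)}
          = {in(p2,t3), truck_at(t3,gate)}

== RESULT ==
["in(p2,t3)", "truck_at(t3,gate)"]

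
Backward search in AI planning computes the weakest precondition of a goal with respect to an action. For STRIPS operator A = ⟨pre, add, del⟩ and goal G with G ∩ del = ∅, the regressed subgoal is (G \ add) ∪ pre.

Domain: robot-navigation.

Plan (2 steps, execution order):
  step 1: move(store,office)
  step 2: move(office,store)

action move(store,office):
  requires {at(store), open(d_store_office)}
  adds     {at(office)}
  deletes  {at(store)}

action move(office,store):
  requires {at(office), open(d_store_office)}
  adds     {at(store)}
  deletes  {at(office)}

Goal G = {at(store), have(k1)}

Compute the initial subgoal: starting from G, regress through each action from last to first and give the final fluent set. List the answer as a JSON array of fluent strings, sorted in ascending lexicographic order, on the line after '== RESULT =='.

Work backward from the goal:
  through step 2 (move(office,store)): drop {at(store)}, keep {have(k1)}, require {at(office), open(d_store_office)}
    → {at(office), have(k1), open(d_store_office)}
  through step 1 (move(store,office)): drop {at(office)}, keep {have(k1), open(d_store_office)}, require {at(store), open(d_store_office)}
    → {at(store), have(k1), open(d_store_office)}

== RESULT ==
["at(store)", "have(k1)", "open(d_store_office)"]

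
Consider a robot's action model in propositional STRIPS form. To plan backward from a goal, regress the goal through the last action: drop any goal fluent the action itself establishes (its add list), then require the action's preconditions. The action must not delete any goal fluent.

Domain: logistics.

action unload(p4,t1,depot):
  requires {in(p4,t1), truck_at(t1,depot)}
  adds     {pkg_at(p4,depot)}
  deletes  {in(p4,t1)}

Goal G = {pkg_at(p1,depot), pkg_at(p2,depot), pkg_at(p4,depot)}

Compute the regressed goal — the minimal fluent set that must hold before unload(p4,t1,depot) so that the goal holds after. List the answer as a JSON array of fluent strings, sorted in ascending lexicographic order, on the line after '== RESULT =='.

Compute (G \ add) ∪ pre:
  G ∩ del = {}  (empty — regression defined)
  G \ add = {pkg_at(p1,depot), pkg_at(p2,depot), pkg_at(p4,depot)} \ {pkg_at(p4,depot)} = {pkg_at(p1,depot), pkg_at(p2,depot)}
  ∪ pre   = {pkg_at(p1,depot), pkg_at(p2,depot)} ∪ {in(p4,t1), truck_at(t1,depot)}
          = {in(p4,t1), pkg_at(p1,depot), pkg_at(p2,depot), truck_at(t1,depot)}

== RESULT ==
["in(p4,t1)", "pkg_at(p1,depot)", "pkg_at(p2,depot)", "truck_at(t1,depot)"]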